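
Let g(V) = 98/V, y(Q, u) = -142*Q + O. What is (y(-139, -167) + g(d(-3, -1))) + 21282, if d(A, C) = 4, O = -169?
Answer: 81751/2 ≈ 40876.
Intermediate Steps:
y(Q, u) = -169 - 142*Q (y(Q, u) = -142*Q - 169 = -169 - 142*Q)
(y(-139, -167) + g(d(-3, -1))) + 21282 = ((-169 - 142*(-139)) + 98/4) + 21282 = ((-169 + 19738) + 98*(¼)) + 21282 = (19569 + 49/2) + 21282 = 39187/2 + 21282 = 81751/2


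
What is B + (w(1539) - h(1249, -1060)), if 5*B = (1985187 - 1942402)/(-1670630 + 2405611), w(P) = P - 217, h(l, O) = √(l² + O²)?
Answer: 971653439/734981 - √2683601 ≈ -316.16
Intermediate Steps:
h(l, O) = √(O² + l²)
w(P) = -217 + P
B = 8557/734981 (B = ((1985187 - 1942402)/(-1670630 + 2405611))/5 = (42785/734981)/5 = (42785*(1/734981))/5 = (⅕)*(42785/734981) = 8557/734981 ≈ 0.011642)
B + (w(1539) - h(1249, -1060)) = 8557/734981 + ((-217 + 1539) - √((-1060)² + 1249²)) = 8557/734981 + (1322 - √(1123600 + 1560001)) = 8557/734981 + (1322 - √2683601) = 971653439/734981 - √2683601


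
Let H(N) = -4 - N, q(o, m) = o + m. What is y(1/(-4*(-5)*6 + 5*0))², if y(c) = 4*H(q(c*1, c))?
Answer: 58081/225 ≈ 258.14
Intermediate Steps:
q(o, m) = m + o
y(c) = -16 - 8*c (y(c) = 4*(-4 - (c + c*1)) = 4*(-4 - (c + c)) = 4*(-4 - 2*c) = -16 - 8*c)
y(1/(-4*(-5)*6 + 5*0))² = (-16 - 8/(-4*(-5)*6 + 5*0))² = (-16 - 8/(20*6 + 0))² = (-16 - 8/(120 + 0))² = (-16 - 8/120)² = (-16 - 8*1/120)² = (-16 - 1/15)² = (-241/15)² = 58081/225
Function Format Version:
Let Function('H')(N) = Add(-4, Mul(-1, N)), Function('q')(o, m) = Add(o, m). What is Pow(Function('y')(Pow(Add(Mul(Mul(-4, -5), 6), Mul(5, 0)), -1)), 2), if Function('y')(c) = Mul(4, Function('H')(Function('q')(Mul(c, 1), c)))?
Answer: Rational(58081, 225) ≈ 258.14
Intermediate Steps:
Function('q')(o, m) = Add(m, o)
Function('y')(c) = Add(-16, Mul(-8, c)) (Function('y')(c) = Mul(4, Add(-4, Mul(-1, Add(c, Mul(c, 1))))) = Mul(4, Add(-4, Mul(-1, Add(c, c)))) = Mul(4, Add(-4, Mul(-1, Mul(2, c)))) = Mul(4, Add(-4, Mul(-2, c))) = Add(-16, Mul(-8, c)))
Pow(Function('y')(Pow(Add(Mul(Mul(-4, -5), 6), Mul(5, 0)), -1)), 2) = Pow(Add(-16, Mul(-8, Pow(Add(Mul(Mul(-4, -5), 6), Mul(5, 0)), -1))), 2) = Pow(Add(-16, Mul(-8, Pow(Add(Mul(20, 6), 0), -1))), 2) = Pow(Add(-16, Mul(-8, Pow(Add(120, 0), -1))), 2) = Pow(Add(-16, Mul(-8, Pow(120, -1))), 2) = Pow(Add(-16, Mul(-8, Rational(1, 120))), 2) = Pow(Add(-16, Rational(-1, 15)), 2) = Pow(Rational(-241, 15), 2) = Rational(58081, 225)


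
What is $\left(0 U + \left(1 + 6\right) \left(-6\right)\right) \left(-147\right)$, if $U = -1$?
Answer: $6174$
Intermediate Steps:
$\left(0 U + \left(1 + 6\right) \left(-6\right)\right) \left(-147\right) = \left(0 \left(-1\right) + \left(1 + 6\right) \left(-6\right)\right) \left(-147\right) = \left(0 + 7 \left(-6\right)\right) \left(-147\right) = \left(0 - 42\right) \left(-147\right) = \left(-42\right) \left(-147\right) = 6174$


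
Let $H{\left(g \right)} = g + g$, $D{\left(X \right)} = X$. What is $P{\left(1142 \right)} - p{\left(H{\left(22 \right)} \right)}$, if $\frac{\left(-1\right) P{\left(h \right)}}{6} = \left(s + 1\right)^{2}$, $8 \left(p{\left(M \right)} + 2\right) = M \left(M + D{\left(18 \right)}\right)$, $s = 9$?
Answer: $-939$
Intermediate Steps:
$H{\left(g \right)} = 2 g$
$p{\left(M \right)} = -2 + \frac{M \left(18 + M\right)}{8}$ ($p{\left(M \right)} = -2 + \frac{M \left(M + 18\right)}{8} = -2 + \frac{M \left(18 + M\right)}{8}$)
$P{\left(h \right)} = -600$ ($P{\left(h \right)} = - 6 \left(9 + 1\right)^{2} = - 6 \cdot 10^{2} = \left(-6\right) 100 = -600$)
$P{\left(1142 \right)} - p{\left(H{\left(22 \right)} \right)} = -600 - \left(-2 + \frac{\left(2 \cdot 22\right)^{2}}{8} + \frac{9 \cdot 2 \cdot 22}{4}\right) = -600 - \left(-2 + \frac{44^{2}}{8} + \frac{9}{4} \cdot 44\right) = -600 - \left(-2 + \frac{1}{8} \cdot 1936 + 99\right) = -600 - \left(-2 + 242 + 99\right) = -600 - 339 = -939$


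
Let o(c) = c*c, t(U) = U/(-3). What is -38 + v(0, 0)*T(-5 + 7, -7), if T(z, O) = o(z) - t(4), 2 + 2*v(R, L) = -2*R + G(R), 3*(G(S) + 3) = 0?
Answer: -154/3 ≈ -51.333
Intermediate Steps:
G(S) = -3 (G(S) = -3 + (⅓)*0 = -3 + 0 = -3)
t(U) = -U/3 (t(U) = U*(-⅓) = -U/3)
o(c) = c²
v(R, L) = -5/2 - R (v(R, L) = -1 + (-2*R - 3)/2 = -1 + (-3 - 2*R)/2 = -1 + (-3/2 - R) = -5/2 - R)
T(z, O) = 4/3 + z² (T(z, O) = z² - (-1)*4/3 = z² - 1*(-4/3) = z² + 4/3 = 4/3 + z²)
-38 + v(0, 0)*T(-5 + 7, -7) = -38 + (-5/2 - 1*0)*(4/3 + (-5 + 7)²) = -38 + (-5/2 + 0)*(4/3 + 2²) = -38 - 5*(4/3 + 4)/2 = -38 - 5/2*16/3 = -38 - 40/3 = -154/3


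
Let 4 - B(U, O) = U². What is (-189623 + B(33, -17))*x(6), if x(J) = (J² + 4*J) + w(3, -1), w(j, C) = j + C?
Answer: -11823896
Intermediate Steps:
B(U, O) = 4 - U²
w(j, C) = C + j
x(J) = 2 + J² + 4*J (x(J) = (J² + 4*J) + (-1 + 3) = (J² + 4*J) + 2 = 2 + J² + 4*J)
(-189623 + B(33, -17))*x(6) = (-189623 + (4 - 1*33²))*(2 + 6² + 4*6) = (-189623 + (4 - 1*1089))*(2 + 36 + 24) = (-189623 + (4 - 1089))*62 = (-189623 - 1085)*62 = -190708*62 = -11823896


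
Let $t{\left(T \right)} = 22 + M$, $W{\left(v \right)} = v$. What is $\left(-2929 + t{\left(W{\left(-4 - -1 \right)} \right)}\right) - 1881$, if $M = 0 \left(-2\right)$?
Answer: $-4788$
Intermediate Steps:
$M = 0$
$t{\left(T \right)} = 22$ ($t{\left(T \right)} = 22 + 0 = 22$)
$\left(-2929 + t{\left(W{\left(-4 - -1 \right)} \right)}\right) - 1881 = \left(-2929 + 22\right) - 1881 = -2907 - 1881 = -4788$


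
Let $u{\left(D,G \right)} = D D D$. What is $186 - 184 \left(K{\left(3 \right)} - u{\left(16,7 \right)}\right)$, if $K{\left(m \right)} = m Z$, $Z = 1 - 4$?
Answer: $755506$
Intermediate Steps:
$u{\left(D,G \right)} = D^{3}$ ($u{\left(D,G \right)} = D^{2} D = D^{3}$)
$Z = -3$
$K{\left(m \right)} = - 3 m$ ($K{\left(m \right)} = m \left(-3\right) = - 3 m$)
$186 - 184 \left(K{\left(3 \right)} - u{\left(16,7 \right)}\right) = 186 - 184 \left(\left(-3\right) 3 - 16^{3}\right) = 186 - 184 \left(-9 - 4096\right) = 186 - -755320 = 186 + 755320 = 755506$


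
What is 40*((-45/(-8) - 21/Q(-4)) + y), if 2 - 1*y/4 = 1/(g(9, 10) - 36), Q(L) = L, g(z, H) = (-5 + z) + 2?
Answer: 2281/3 ≈ 760.33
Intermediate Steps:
g(z, H) = -3 + z
y = 122/15 (y = 8 - 4/((-3 + 9) - 36) = 8 - 4/(6 - 36) = 8 - 4/(-30) = 8 - 4*(-1/30) = 8 + 2/15 = 122/15 ≈ 8.1333)
40*((-45/(-8) - 21/Q(-4)) + y) = 40*((-45/(-8) - 21/(-4)) + 122/15) = 40*((-45*(-⅛) - 21*(-¼)) + 122/15) = 40*((45/8 + 21/4) + 122/15) = 40*(87/8 + 122/15) = 40*(2281/120) = 2281/3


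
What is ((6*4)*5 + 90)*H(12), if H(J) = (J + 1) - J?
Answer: 210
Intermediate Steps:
H(J) = 1 (H(J) = (1 + J) - J = 1)
((6*4)*5 + 90)*H(12) = ((6*4)*5 + 90)*1 = (24*5 + 90)*1 = (120 + 90)*1 = 210*1 = 210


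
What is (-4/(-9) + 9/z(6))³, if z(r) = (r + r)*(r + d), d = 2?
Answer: 3723875/23887872 ≈ 0.15589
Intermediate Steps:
z(r) = 2*r*(2 + r) (z(r) = (r + r)*(r + 2) = (2*r)*(2 + r) = 2*r*(2 + r))
(-4/(-9) + 9/z(6))³ = (-4/(-9) + 9/((2*6*(2 + 6))))³ = (-4*(-⅑) + 9/((2*6*8)))³ = (4/9 + 9/96)³ = (4/9 + 9*(1/96))³ = (4/9 + 3/32)³ = (155/288)³ = 3723875/23887872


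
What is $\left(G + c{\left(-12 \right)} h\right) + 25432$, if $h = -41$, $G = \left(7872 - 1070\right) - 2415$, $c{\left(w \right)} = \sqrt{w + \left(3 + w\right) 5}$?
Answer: $29819 - 41 i \sqrt{57} \approx 29819.0 - 309.54 i$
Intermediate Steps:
$c{\left(w \right)} = \sqrt{15 + 6 w}$ ($c{\left(w \right)} = \sqrt{w + \left(15 + 5 w\right)} = \sqrt{15 + 6 w}$)
$G = 4387$ ($G = 6802 - 2415 = 4387$)
$\left(G + c{\left(-12 \right)} h\right) + 25432 = \left(4387 + \sqrt{15 + 6 \left(-12\right)} \left(-41\right)\right) + 25432 = \left(4387 + \sqrt{15 - 72} \left(-41\right)\right) + 25432 = \left(4387 + \sqrt{-57} \left(-41\right)\right) + 25432 = \left(4387 + i \sqrt{57} \left(-41\right)\right) + 25432 = \left(4387 - 41 i \sqrt{57}\right) + 25432 = 29819 - 41 i \sqrt{57}$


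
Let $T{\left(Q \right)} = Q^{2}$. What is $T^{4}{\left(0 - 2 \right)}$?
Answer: $256$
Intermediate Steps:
$T^{4}{\left(0 - 2 \right)} = \left(\left(0 - 2\right)^{2}\right)^{4} = \left(\left(-2\right)^{2}\right)^{4} = 4^{4} = 256$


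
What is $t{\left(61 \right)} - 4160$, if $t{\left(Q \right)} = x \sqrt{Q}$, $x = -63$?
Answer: $-4160 - 63 \sqrt{61} \approx -4652.0$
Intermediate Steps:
$t{\left(Q \right)} = - 63 \sqrt{Q}$
$t{\left(61 \right)} - 4160 = - 63 \sqrt{61} - 4160 = -4160 - 63 \sqrt{61}$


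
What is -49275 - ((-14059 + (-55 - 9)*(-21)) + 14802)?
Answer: -51362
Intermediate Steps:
-49275 - ((-14059 + (-55 - 9)*(-21)) + 14802) = -49275 - ((-14059 - 64*(-21)) + 14802) = -49275 - ((-14059 + 1344) + 14802) = -49275 - (-12715 + 14802) = -49275 - 1*2087 = -49275 - 2087 = -51362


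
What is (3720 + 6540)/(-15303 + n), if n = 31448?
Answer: 2052/3229 ≈ 0.63549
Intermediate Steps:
(3720 + 6540)/(-15303 + n) = (3720 + 6540)/(-15303 + 31448) = 10260/16145 = 10260*(1/16145) = 2052/3229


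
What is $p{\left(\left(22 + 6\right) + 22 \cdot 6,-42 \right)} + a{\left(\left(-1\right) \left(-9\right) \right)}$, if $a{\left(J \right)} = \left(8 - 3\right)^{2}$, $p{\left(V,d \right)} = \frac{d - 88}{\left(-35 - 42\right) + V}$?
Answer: $\frac{1945}{83} \approx 23.434$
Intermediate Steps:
$p{\left(V,d \right)} = \frac{-88 + d}{-77 + V}$
$a{\left(J \right)} = 25$ ($a{\left(J \right)} = 5^{2} = 25$)
$p{\left(\left(22 + 6\right) + 22 \cdot 6,-42 \right)} + a{\left(\left(-1\right) \left(-9\right) \right)} = \frac{-88 - 42}{-77 + \left(\left(22 + 6\right) + 22 \cdot 6\right)} + 25 = \frac{1}{-77 + \left(28 + 132\right)} \left(-130\right) + 25 = \frac{1}{-77 + 160} \left(-130\right) + 25 = \frac{1}{83} \left(-130\right) + 25 = - \frac{130}{83} + 25 = \frac{1945}{83}$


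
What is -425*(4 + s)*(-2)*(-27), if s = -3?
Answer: -22950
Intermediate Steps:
-425*(4 + s)*(-2)*(-27) = -425*(4 - 3)*(-2)*(-27) = -425*1*(-2)*(-27) = -(-850)*(-27) = -425*54 = -22950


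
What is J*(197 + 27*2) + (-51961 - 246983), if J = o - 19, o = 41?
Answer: -293422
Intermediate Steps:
J = 22 (J = 41 - 19 = 22)
J*(197 + 27*2) + (-51961 - 246983) = 22*(197 + 27*2) + (-51961 - 246983) = 22*(197 + 54) - 298944 = 22*251 - 298944 = 5522 - 298944 = -293422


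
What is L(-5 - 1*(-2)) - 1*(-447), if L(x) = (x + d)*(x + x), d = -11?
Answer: 531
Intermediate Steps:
L(x) = 2*x*(-11 + x) (L(x) = (x - 11)*(x + x) = (-11 + x)*(2*x) = 2*x*(-11 + x))
L(-5 - 1*(-2)) - 1*(-447) = 2*(-5 - 1*(-2))*(-11 + (-5 - 1*(-2))) - 1*(-447) = 2*(-5 + 2)*(-11 + (-5 + 2)) + 447 = 2*(-3)*(-11 - 3) + 447 = 2*(-3)*(-14) + 447 = 84 + 447 = 531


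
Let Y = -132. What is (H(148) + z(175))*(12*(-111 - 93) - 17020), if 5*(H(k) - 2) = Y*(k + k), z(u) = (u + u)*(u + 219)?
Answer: -12662726984/5 ≈ -2.5325e+9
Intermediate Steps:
z(u) = 2*u*(219 + u) (z(u) = (2*u)*(219 + u) = 2*u*(219 + u))
H(k) = 2 - 264*k/5 (H(k) = 2 + (-132*(k + k))/5 = 2 + (-264*k)/5 = 2 - 264*k/5)
(H(148) + z(175))*(12*(-111 - 93) - 17020) = ((2 - 264/5*148) + 2*175*(219 + 175))*(12*(-111 - 93) - 17020) = ((2 - 39072/5) + 2*175*394)*(12*(-204) - 17020) = (-39062/5 + 137900)*(-2448 - 17020) = (650438/5)*(-19468) = -12662726984/5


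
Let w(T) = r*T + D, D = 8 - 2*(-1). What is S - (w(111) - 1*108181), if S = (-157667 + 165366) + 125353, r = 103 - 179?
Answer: 249659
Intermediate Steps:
r = -76
D = 10 (D = 8 + 2 = 10)
w(T) = 10 - 76*T (w(T) = -76*T + 10 = 10 - 76*T)
S = 133052 (S = 7699 + 125353 = 133052)
S - (w(111) - 1*108181) = 133052 - ((10 - 76*111) - 1*108181) = 133052 - ((10 - 8436) - 108181) = 133052 - (-8426 - 108181) = 133052 - 1*(-116607) = 133052 + 116607 = 249659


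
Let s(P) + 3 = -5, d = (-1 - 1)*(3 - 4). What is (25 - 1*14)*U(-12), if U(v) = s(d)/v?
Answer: 22/3 ≈ 7.3333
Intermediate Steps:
d = 2 (d = -2*(-1) = 2)
s(P) = -8 (s(P) = -3 - 5 = -8)
U(v) = -8/v
(25 - 1*14)*U(-12) = (25 - 1*14)*(-8/(-12)) = (25 - 14)*(-8*(-1/12)) = 11*(2/3) = 22/3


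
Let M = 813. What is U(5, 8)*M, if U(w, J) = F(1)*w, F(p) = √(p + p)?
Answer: 4065*√2 ≈ 5748.8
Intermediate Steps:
F(p) = √2*√p (F(p) = √(2*p) = √2*√p)
U(w, J) = w*√2 (U(w, J) = (√2*√1)*w = (√2*1)*w = √2*w = w*√2)
U(5, 8)*M = (5*√2)*813 = 4065*√2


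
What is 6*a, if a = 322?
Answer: 1932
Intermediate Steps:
6*a = 6*322 = 1932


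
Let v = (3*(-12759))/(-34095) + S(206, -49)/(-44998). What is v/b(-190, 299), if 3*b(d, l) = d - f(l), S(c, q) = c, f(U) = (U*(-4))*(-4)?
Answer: -142947073/211976240915 ≈ -0.00067435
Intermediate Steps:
f(U) = 16*U (f(U) = -4*U*(-4) = 16*U)
b(d, l) = -16*l/3 + d/3 (b(d, l) = (d - 16*l)/3 = -16*l/3 + d/3)
v = 285894146/255701135 (v = (3*(-12759))/(-34095) + 206/(-44998) = -38277*(-1/34095) + 206*(-1/44998) = 12759/11365 - 103/22499 = 285894146/255701135 ≈ 1.1181)
v/b(-190, 299) = 285894146/(255701135*(-16/3*299 + (1/3)*(-190))) = 285894146/(255701135*(-4784/3 - 190/3)) = (285894146/255701135)/(-1658) = (285894146/255701135)*(-1/1658) = -142947073/211976240915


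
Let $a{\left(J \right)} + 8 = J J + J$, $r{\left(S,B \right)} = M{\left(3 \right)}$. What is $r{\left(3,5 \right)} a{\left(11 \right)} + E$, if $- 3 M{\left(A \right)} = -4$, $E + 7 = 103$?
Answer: $\frac{784}{3} \approx 261.33$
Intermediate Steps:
$E = 96$ ($E = -7 + 103 = 96$)
$M{\left(A \right)} = \frac{4}{3}$ ($M{\left(A \right)} = \left(- \frac{1}{3}\right) \left(-4\right) = \frac{4}{3}$)
$r{\left(S,B \right)} = \frac{4}{3}$
$a{\left(J \right)} = -8 + J + J^{2}$ ($a{\left(J \right)} = -8 + \left(J J + J\right) = -8 + \left(J^{2} + J\right) = -8 + \left(J + J^{2}\right) = -8 + J + J^{2}$)
$r{\left(3,5 \right)} a{\left(11 \right)} + E = \frac{4 \left(-8 + 11 + 11^{2}\right)}{3} + 96 = \frac{4 \left(-8 + 11 + 121\right)}{3} + 96 = \frac{4}{3} \cdot 124 + 96 = \frac{496}{3} + 96 = \frac{784}{3}$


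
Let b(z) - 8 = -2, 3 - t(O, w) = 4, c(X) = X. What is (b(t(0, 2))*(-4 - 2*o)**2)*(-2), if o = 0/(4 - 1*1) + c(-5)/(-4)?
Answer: -507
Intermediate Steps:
t(O, w) = -1 (t(O, w) = 3 - 1*4 = 3 - 4 = -1)
b(z) = 6 (b(z) = 8 - 2 = 6)
o = 5/4 (o = 0/(4 - 1*1) - 5/(-4) = 0/(4 - 1) - 5*(-1/4) = 0/3 + 5/4 = 0*(1/3) + 5/4 = 0 + 5/4 = 5/4 ≈ 1.2500)
(b(t(0, 2))*(-4 - 2*o)**2)*(-2) = (6*(-4 - 2*5/4)**2)*(-2) = (6*(-4 - 5/2)**2)*(-2) = (6*(-13/2)**2)*(-2) = (6*(169/4))*(-2) = (507/2)*(-2) = -507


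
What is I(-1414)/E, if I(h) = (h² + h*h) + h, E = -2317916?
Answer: -1998689/1158958 ≈ -1.7246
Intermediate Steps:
I(h) = h + 2*h² (I(h) = (h² + h²) + h = 2*h² + h = h + 2*h²)
I(-1414)/E = -1414*(1 + 2*(-1414))/(-2317916) = -1414*(1 - 2828)*(-1/2317916) = -1414*(-2827)*(-1/2317916) = 3997378*(-1/2317916) = -1998689/1158958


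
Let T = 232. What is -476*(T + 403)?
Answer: -302260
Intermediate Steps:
-476*(T + 403) = -476*(232 + 403) = -476*635 = -302260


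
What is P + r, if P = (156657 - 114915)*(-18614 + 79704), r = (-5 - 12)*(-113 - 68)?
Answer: 2550021857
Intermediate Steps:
r = 3077 (r = -17*(-181) = 3077)
P = 2550018780 (P = 41742*61090 = 2550018780)
P + r = 2550018780 + 3077 = 2550021857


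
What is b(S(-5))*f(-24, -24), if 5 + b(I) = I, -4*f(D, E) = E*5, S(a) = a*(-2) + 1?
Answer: 180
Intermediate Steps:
S(a) = 1 - 2*a (S(a) = -2*a + 1 = 1 - 2*a)
f(D, E) = -5*E/4 (f(D, E) = -E*5/4 = -5*E/4)
b(I) = -5 + I
b(S(-5))*f(-24, -24) = (-5 + (1 - 2*(-5)))*(-5/4*(-24)) = (-5 + (1 + 10))*30 = (-5 + 11)*30 = 6*30 = 180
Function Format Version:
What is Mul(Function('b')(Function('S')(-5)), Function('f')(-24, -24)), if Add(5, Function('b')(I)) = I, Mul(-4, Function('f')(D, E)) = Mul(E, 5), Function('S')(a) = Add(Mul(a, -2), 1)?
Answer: 180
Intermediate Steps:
Function('S')(a) = Add(1, Mul(-2, a)) (Function('S')(a) = Add(Mul(-2, a), 1) = Add(1, Mul(-2, a)))
Function('f')(D, E) = Mul(Rational(-5, 4), E) (Function('f')(D, E) = Mul(Rational(-1, 4), Mul(E, 5)) = Mul(Rational(-1, 4), Mul(5, E)) = Mul(Rational(-5, 4), E))
Function('b')(I) = Add(-5, I)
Mul(Function('b')(Function('S')(-5)), Function('f')(-24, -24)) = Mul(Add(-5, Add(1, Mul(-2, -5))), Mul(Rational(-5, 4), -24)) = Mul(Add(-5, Add(1, 10)), 30) = Mul(Add(-5, 11), 30) = Mul(6, 30) = 180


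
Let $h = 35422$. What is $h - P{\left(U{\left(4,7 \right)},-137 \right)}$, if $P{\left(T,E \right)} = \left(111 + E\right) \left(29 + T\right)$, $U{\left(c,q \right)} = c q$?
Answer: $36904$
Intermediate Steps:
$P{\left(T,E \right)} = \left(29 + T\right) \left(111 + E\right)$
$h - P{\left(U{\left(4,7 \right)},-137 \right)} = 35422 - \left(3219 + 29 \left(-137\right) + 111 \cdot 4 \cdot 7 - 137 \cdot 4 \cdot 7\right) = 35422 - \left(3219 - 3973 + 111 \cdot 28 - 3836\right) = 35422 - \left(3219 - 3973 + 3108 - 3836\right) = 35422 - -1482 = 35422 + 1482 = 36904$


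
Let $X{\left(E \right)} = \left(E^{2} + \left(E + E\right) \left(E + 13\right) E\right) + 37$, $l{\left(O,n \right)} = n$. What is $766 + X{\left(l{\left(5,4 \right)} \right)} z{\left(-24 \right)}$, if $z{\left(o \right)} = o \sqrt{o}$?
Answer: $766 - 28656 i \sqrt{6} \approx 766.0 - 70193.0 i$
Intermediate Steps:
$z{\left(o \right)} = o^{\frac{3}{2}}$
$X{\left(E \right)} = 37 + E^{2} + 2 E^{2} \left(13 + E\right)$ ($X{\left(E \right)} = \left(E^{2} + 2 E \left(13 + E\right) E\right) + 37 = \left(E^{2} + 2 E^{2} \left(13 + E\right)\right) + 37 = 37 + E^{2} + 2 E^{2} \left(13 + E\right)$)
$766 + X{\left(l{\left(5,4 \right)} \right)} z{\left(-24 \right)} = 766 + \left(37 + 2 \cdot 4^{3} + 27 \cdot 4^{2}\right) \left(-24\right)^{\frac{3}{2}} = 766 + \left(37 + 2 \cdot 64 + 27 \cdot 16\right) \left(- 48 i \sqrt{6}\right) = 766 + \left(37 + 128 + 432\right) \left(- 48 i \sqrt{6}\right) = 766 + 597 \left(- 48 i \sqrt{6}\right) = 766 - 28656 i \sqrt{6}$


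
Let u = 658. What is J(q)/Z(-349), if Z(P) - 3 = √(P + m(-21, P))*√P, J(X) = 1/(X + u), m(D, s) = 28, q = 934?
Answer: -1/59445280 - √112029/178335840 ≈ -1.8937e-6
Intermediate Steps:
J(X) = 1/(658 + X) (J(X) = 1/(X + 658) = 1/(658 + X))
Z(P) = 3 + √P*√(28 + P) (Z(P) = 3 + √(P + 28)*√P = 3 + √(28 + P)*√P = 3 + √P*√(28 + P))
J(q)/Z(-349) = 1/((658 + 934)*(3 + √(-349)*√(28 - 349))) = 1/(1592*(3 + (I*√349)*√(-321))) = 1/(1592*(3 + (I*√349)*(I*√321))) = 1/(1592*(3 - √112029))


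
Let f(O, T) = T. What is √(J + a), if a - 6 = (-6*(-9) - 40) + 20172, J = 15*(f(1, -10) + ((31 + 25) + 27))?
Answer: √21287 ≈ 145.90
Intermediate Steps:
J = 1095 (J = 15*(-10 + ((31 + 25) + 27)) = 15*(-10 + (56 + 27)) = 15*(-10 + 83) = 15*73 = 1095)
a = 20192 (a = 6 + ((-6*(-9) - 40) + 20172) = 6 + ((54 - 40) + 20172) = 6 + (14 + 20172) = 6 + 20186 = 20192)
√(J + a) = √(1095 + 20192) = √21287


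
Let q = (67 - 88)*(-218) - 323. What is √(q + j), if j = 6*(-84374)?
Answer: I*√501989 ≈ 708.51*I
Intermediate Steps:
j = -506244
q = 4255 (q = -21*(-218) - 323 = 4578 - 323 = 4255)
√(q + j) = √(4255 - 506244) = √(-501989) = I*√501989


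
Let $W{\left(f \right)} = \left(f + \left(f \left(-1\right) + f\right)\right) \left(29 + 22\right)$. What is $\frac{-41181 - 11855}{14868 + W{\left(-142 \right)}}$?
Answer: $- \frac{26518}{3813} \approx -6.9546$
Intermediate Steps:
$W{\left(f \right)} = 51 f$ ($W{\left(f \right)} = \left(f + \left(- f + f\right)\right) 51 = \left(f + 0\right) 51 = f 51 = 51 f$)
$\frac{-41181 - 11855}{14868 + W{\left(-142 \right)}} = \frac{-41181 - 11855}{14868 + 51 \left(-142\right)} = - \frac{53036}{14868 - 7242} = - \frac{53036}{7626} = \left(-53036\right) \frac{1}{7626} = - \frac{26518}{3813}$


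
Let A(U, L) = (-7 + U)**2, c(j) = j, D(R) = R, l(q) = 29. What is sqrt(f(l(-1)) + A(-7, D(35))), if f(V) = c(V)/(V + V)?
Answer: sqrt(786)/2 ≈ 14.018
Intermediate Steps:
f(V) = 1/2 (f(V) = V/(V + V) = V/((2*V)) = V*(1/(2*V)) = 1/2)
sqrt(f(l(-1)) + A(-7, D(35))) = sqrt(1/2 + (-7 - 7)**2) = sqrt(1/2 + (-14)**2) = sqrt(1/2 + 196) = sqrt(393/2) = sqrt(786)/2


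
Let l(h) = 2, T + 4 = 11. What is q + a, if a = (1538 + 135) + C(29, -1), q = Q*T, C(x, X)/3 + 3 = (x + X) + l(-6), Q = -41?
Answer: 1467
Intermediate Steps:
T = 7 (T = -4 + 11 = 7)
C(x, X) = -3 + 3*X + 3*x (C(x, X) = -9 + 3*((x + X) + 2) = -9 + 3*((X + x) + 2) = -9 + 3*(2 + X + x) = -9 + (6 + 3*X + 3*x) = -3 + 3*X + 3*x)
q = -287 (q = -41*7 = -287)
a = 1754 (a = (1538 + 135) + (-3 + 3*(-1) + 3*29) = 1673 + (-3 - 3 + 87) = 1673 + 81 = 1754)
q + a = -287 + 1754 = 1467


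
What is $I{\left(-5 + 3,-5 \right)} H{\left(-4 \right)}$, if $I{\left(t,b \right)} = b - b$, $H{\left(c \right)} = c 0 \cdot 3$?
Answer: $0$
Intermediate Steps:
$H{\left(c \right)} = 0$ ($H{\left(c \right)} = 0 \cdot 3 = 0$)
$I{\left(t,b \right)} = 0$
$I{\left(-5 + 3,-5 \right)} H{\left(-4 \right)} = 0 \cdot 0 = 0$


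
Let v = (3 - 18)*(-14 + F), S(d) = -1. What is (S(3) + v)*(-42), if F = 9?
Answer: -3108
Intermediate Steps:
v = 75 (v = (3 - 18)*(-14 + 9) = -15*(-5) = 75)
(S(3) + v)*(-42) = (-1 + 75)*(-42) = 74*(-42) = -3108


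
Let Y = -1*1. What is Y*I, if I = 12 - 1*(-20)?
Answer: -32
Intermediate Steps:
I = 32 (I = 12 + 20 = 32)
Y = -1
Y*I = -1*32 = -32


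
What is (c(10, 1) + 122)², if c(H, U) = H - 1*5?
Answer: 16129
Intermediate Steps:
c(H, U) = -5 + H (c(H, U) = H - 5 = -5 + H)
(c(10, 1) + 122)² = ((-5 + 10) + 122)² = (5 + 122)² = 127² = 16129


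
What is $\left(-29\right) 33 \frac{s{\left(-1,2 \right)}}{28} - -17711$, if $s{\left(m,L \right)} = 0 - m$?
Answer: $\frac{494951}{28} \approx 17677.0$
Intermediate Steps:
$s{\left(m,L \right)} = - m$
$\left(-29\right) 33 \frac{s{\left(-1,2 \right)}}{28} - -17711 = \left(-29\right) 33 \frac{\left(-1\right) \left(-1\right)}{28} - -17711 = - 957 \cdot 1 \cdot \frac{1}{28} + 17711 = \left(-957\right) \frac{1}{28} + 17711 = - \frac{957}{28} + 17711 = \frac{494951}{28}$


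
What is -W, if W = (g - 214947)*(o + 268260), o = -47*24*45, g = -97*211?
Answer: 51202545000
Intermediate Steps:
g = -20467
o = -50760 (o = -1128*45 = -50760)
W = -51202545000 (W = (-20467 - 214947)*(-50760 + 268260) = -235414*217500 = -51202545000)
-W = -1*(-51202545000) = 51202545000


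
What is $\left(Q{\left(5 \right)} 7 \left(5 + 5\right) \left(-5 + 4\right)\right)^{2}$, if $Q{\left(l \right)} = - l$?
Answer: $122500$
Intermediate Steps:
$\left(Q{\left(5 \right)} 7 \left(5 + 5\right) \left(-5 + 4\right)\right)^{2} = \left(\left(-1\right) 5 \cdot 7 \left(5 + 5\right) \left(-5 + 4\right)\right)^{2} = \left(\left(-5\right) 7 \cdot 10 \left(-1\right)\right)^{2} = \left(\left(-35\right) \left(-10\right)\right)^{2} = 350^{2} = 122500$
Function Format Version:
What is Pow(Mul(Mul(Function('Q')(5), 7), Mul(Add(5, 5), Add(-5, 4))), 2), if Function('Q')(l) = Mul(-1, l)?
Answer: 122500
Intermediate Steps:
Pow(Mul(Mul(Function('Q')(5), 7), Mul(Add(5, 5), Add(-5, 4))), 2) = Pow(Mul(Mul(Mul(-1, 5), 7), Mul(Add(5, 5), Add(-5, 4))), 2) = Pow(Mul(Mul(-5, 7), Mul(10, -1)), 2) = Pow(Mul(-35, -10), 2) = Pow(350, 2) = 122500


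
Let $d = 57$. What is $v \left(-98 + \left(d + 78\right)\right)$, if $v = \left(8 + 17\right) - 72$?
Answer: $-1739$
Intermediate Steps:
$v = -47$ ($v = 25 - 72 = -47$)
$v \left(-98 + \left(d + 78\right)\right) = - 47 \left(-98 + \left(57 + 78\right)\right) = - 47 \left(-98 + 135\right) = \left(-47\right) 37 = -1739$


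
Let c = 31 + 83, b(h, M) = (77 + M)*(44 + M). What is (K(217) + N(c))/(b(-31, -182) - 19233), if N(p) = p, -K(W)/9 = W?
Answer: 613/1581 ≈ 0.38773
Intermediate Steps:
K(W) = -9*W
b(h, M) = (44 + M)*(77 + M)
c = 114
(K(217) + N(c))/(b(-31, -182) - 19233) = (-9*217 + 114)/((3388 + (-182)² + 121*(-182)) - 19233) = (-1953 + 114)/((3388 + 33124 - 22022) - 19233) = -1839/(14490 - 19233) = -1839/(-4743) = -1839*(-1/4743) = 613/1581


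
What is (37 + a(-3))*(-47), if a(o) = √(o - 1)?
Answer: -1739 - 94*I ≈ -1739.0 - 94.0*I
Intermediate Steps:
a(o) = √(-1 + o)
(37 + a(-3))*(-47) = (37 + √(-1 - 3))*(-47) = (37 + √(-4))*(-47) = (37 + 2*I)*(-47) = -1739 - 94*I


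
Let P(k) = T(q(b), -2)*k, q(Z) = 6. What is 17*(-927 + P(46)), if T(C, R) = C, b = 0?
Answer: -11067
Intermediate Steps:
P(k) = 6*k
17*(-927 + P(46)) = 17*(-927 + 6*46) = 17*(-927 + 276) = 17*(-651) = -11067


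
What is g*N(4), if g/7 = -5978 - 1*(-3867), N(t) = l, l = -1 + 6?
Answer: -73885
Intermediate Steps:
l = 5
N(t) = 5
g = -14777 (g = 7*(-5978 - 1*(-3867)) = 7*(-5978 + 3867) = 7*(-2111) = -14777)
g*N(4) = -14777*5 = -73885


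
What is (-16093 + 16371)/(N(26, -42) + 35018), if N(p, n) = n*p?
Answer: 139/16963 ≈ 0.0081943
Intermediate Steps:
(-16093 + 16371)/(N(26, -42) + 35018) = (-16093 + 16371)/(-42*26 + 35018) = 278/(-1092 + 35018) = 278/33926 = 278*(1/33926) = 139/16963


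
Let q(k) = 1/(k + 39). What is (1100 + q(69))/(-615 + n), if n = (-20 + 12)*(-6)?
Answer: -118801/61236 ≈ -1.9401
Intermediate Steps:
q(k) = 1/(39 + k)
n = 48 (n = -8*(-6) = 48)
(1100 + q(69))/(-615 + n) = (1100 + 1/(39 + 69))/(-615 + 48) = (1100 + 1/108)/(-567) = (1100 + 1/108)*(-1/567) = (118801/108)*(-1/567) = -118801/61236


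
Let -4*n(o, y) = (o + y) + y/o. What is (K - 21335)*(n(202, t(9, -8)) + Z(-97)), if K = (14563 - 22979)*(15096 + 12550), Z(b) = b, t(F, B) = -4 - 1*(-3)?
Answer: 27684766577367/808 ≈ 3.4263e+10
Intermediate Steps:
t(F, B) = -1 (t(F, B) = -4 + 3 = -1)
K = -232668736 (K = -8416*27646 = -232668736)
n(o, y) = -o/4 - y/4 - y/(4*o) (n(o, y) = -((o + y) + y/o)/4 = -(o + y + y/o)/4 = -o/4 - y/4 - y/(4*o))
(K - 21335)*(n(202, t(9, -8)) + Z(-97)) = (-232668736 - 21335)*((¼)*(-1*(-1) - 1*202*(202 - 1))/202 - 97) = -232690071*((¼)*(1/202)*(1 - 1*202*201) - 97) = -232690071*((¼)*(1/202)*(1 - 40602) - 97) = -232690071*((¼)*(1/202)*(-40601) - 97) = -232690071*(-40601/808 - 97) = -232690071*(-118977/808) = 27684766577367/808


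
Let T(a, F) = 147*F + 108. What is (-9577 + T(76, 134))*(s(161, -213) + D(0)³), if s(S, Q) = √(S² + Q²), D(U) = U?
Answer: 10229*√71290 ≈ 2.7312e+6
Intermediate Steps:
T(a, F) = 108 + 147*F
s(S, Q) = √(Q² + S²)
(-9577 + T(76, 134))*(s(161, -213) + D(0)³) = (-9577 + (108 + 147*134))*(√((-213)² + 161²) + 0³) = (-9577 + (108 + 19698))*(√(45369 + 25921) + 0) = (-9577 + 19806)*(√71290 + 0) = 10229*√71290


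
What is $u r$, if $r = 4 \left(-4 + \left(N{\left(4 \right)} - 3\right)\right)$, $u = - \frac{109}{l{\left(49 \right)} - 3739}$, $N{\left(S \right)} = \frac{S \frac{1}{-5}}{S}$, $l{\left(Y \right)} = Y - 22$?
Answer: $- \frac{981}{1160} \approx -0.84569$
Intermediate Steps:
$l{\left(Y \right)} = -22 + Y$ ($l{\left(Y \right)} = Y - 22 = -22 + Y$)
$N{\left(S \right)} = - \frac{1}{5}$ ($N{\left(S \right)} = \frac{S \left(- \frac{1}{5}\right)}{S} = \frac{\left(- \frac{1}{5}\right) S}{S} = - \frac{1}{5}$)
$u = \frac{109}{3712}$ ($u = - \frac{109}{\left(-22 + 49\right) - 3739} = - \frac{109}{27 - 3739} = - \frac{109}{-3712} = \left(-109\right) \left(- \frac{1}{3712}\right) = \frac{109}{3712} \approx 0.029364$)
$r = - \frac{144}{5}$ ($r = 4 \left(-4 - \frac{16}{5}\right) = 4 \left(- \frac{36}{5}\right) = - \frac{144}{5} \approx -28.8$)
$u r = \frac{109}{3712} \left(- \frac{144}{5}\right) = - \frac{981}{1160}$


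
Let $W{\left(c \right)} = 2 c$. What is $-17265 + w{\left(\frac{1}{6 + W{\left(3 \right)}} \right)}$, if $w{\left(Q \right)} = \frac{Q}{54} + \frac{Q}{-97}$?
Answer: $- \frac{1085208797}{62856} \approx -17265.0$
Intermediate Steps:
$w{\left(Q \right)} = \frac{43 Q}{5238}$ ($w{\left(Q \right)} = Q \frac{1}{54} + Q \left(- \frac{1}{97}\right) = \frac{Q}{54} - \frac{Q}{97} = \frac{43 Q}{5238}$)
$-17265 + w{\left(\frac{1}{6 + W{\left(3 \right)}} \right)} = -17265 + \frac{43}{5238 \left(6 + 2 \cdot 3\right)} = -17265 + \frac{43}{5238 \left(6 + 6\right)} = -17265 + \frac{43}{5238 \cdot 12} = -17265 + \frac{43}{5238} \cdot \frac{1}{12} = -17265 + \frac{43}{62856} = - \frac{1085208797}{62856}$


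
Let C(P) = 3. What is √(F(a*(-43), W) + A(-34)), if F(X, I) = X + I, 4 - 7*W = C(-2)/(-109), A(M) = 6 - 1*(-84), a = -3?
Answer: 4*√7989373/763 ≈ 14.818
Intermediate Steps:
A(M) = 90 (A(M) = 6 + 84 = 90)
W = 439/763 (W = 4/7 - 3/(7*(-109)) = 4/7 - 3*(-1)/(7*109) = 4/7 - ⅐*(-3/109) = 4/7 + 3/763 = 439/763 ≈ 0.57536)
F(X, I) = I + X
√(F(a*(-43), W) + A(-34)) = √((439/763 - 3*(-43)) + 90) = √((439/763 + 129) + 90) = √(98866/763 + 90) = √(167536/763) = 4*√7989373/763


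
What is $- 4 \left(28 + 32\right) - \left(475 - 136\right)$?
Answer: $-579$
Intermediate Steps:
$- 4 \left(28 + 32\right) - \left(475 - 136\right) = \left(-4\right) 60 - \left(475 - 136\right) = -240 - 339 = -579$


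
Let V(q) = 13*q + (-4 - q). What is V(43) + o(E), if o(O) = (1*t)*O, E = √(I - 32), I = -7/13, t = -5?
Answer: 512 - 15*I*√611/13 ≈ 512.0 - 28.521*I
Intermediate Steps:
I = -7/13 (I = -7*1/13 = -7/13 ≈ -0.53846)
V(q) = -4 + 12*q
E = 3*I*√611/13 (E = √(-7/13 - 32) = √(-423/13) = 3*I*√611/13 ≈ 5.7042*I)
o(O) = -5*O (o(O) = (1*(-5))*O = -5*O)
V(43) + o(E) = (-4 + 12*43) - 15*I*√611/13 = (-4 + 516) - 15*I*√611/13 = 512 - 15*I*√611/13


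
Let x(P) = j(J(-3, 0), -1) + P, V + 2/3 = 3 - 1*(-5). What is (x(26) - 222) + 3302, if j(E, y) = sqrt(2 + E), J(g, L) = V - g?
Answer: 3106 + sqrt(111)/3 ≈ 3109.5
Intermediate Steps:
V = 22/3 (V = -2/3 + (3 - 1*(-5)) = -2/3 + (3 + 5) = -2/3 + 8 = 22/3 ≈ 7.3333)
J(g, L) = 22/3 - g
x(P) = P + sqrt(111)/3 (x(P) = sqrt(2 + (22/3 - 1*(-3))) + P = sqrt(2 + (22/3 + 3)) + P = sqrt(2 + 31/3) + P = sqrt(37/3) + P = sqrt(111)/3 + P = P + sqrt(111)/3)
(x(26) - 222) + 3302 = ((26 + sqrt(111)/3) - 222) + 3302 = (-196 + sqrt(111)/3) + 3302 = 3106 + sqrt(111)/3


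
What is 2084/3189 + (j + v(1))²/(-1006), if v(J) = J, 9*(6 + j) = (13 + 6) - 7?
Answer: 6160889/9624402 ≈ 0.64013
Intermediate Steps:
j = -14/3 (j = -6 + ((13 + 6) - 7)/9 = -6 + (19 - 7)/9 = -6 + (⅑)*12 = -6 + 4/3 = -14/3 ≈ -4.6667)
2084/3189 + (j + v(1))²/(-1006) = 2084/3189 + (-14/3 + 1)²/(-1006) = 2084*(1/3189) + (-11/3)²*(-1/1006) = 2084/3189 + (121/9)*(-1/1006) = 2084/3189 - 121/9054 = 6160889/9624402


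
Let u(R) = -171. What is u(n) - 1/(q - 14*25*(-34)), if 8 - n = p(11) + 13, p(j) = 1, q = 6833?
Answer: -3203344/18733 ≈ -171.00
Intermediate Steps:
n = -6 (n = 8 - (1 + 13) = 8 - 1*14 = 8 - 14 = -6)
u(n) - 1/(q - 14*25*(-34)) = -171 - 1/(6833 - 14*25*(-34)) = -171 - 1/(6833 - 350*(-34)) = -171 - 1/(6833 + 11900) = -171 - 1/18733 = -3203344/18733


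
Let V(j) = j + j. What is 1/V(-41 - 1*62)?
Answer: -1/206 ≈ -0.0048544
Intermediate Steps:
V(j) = 2*j
1/V(-41 - 1*62) = 1/(2*(-41 - 1*62)) = 1/(2*(-41 - 62)) = 1/(2*(-103)) = 1/(-206) = -1/206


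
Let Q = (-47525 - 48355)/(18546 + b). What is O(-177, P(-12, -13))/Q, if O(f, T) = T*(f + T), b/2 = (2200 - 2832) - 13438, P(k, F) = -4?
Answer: 289419/3995 ≈ 72.445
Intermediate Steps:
b = -28140 (b = 2*((2200 - 2832) - 13438) = 2*(-632 - 13438) = 2*(-14070) = -28140)
Q = 15980/1599 (Q = (-47525 - 48355)/(18546 - 28140) = -95880/(-9594) = -95880*(-1/9594) = 15980/1599 ≈ 9.9937)
O(f, T) = T*(T + f)
O(-177, P(-12, -13))/Q = (-4*(-4 - 177))/(15980/1599) = -4*(-181)*(1599/15980) = 724*(1599/15980) = 289419/3995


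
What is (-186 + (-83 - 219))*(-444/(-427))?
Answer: -3552/7 ≈ -507.43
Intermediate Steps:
(-186 + (-83 - 219))*(-444/(-427)) = (-186 - 302)*(-444*(-1/427)) = -488*444/427 = -3552/7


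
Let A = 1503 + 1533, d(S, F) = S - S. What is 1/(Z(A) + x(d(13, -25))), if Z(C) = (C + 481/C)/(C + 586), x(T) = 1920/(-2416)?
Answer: 1660455192/72317287 ≈ 22.961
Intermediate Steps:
d(S, F) = 0
x(T) = -120/151 (x(T) = 1920*(-1/2416) = -120/151)
A = 3036
Z(C) = (C + 481/C)/(586 + C)
1/(Z(A) + x(d(13, -25))) = 1/((481 + 3036²)/(3036*(586 + 3036)) - 120/151) = 1/((1/3036)*(481 + 9217296)/3622 - 120/151) = 1/((1/3036)*(1/3622)*9217777 - 120/151) = 1/(9217777/10996392 - 120/151) = 1/(72317287/1660455192) = 1660455192/72317287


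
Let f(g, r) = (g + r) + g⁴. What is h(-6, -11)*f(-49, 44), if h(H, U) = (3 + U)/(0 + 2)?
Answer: -23059184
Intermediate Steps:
h(H, U) = 3/2 + U/2 (h(H, U) = (3 + U)/2 = (3 + U)*(½) = 3/2 + U/2)
f(g, r) = g + r + g⁴
h(-6, -11)*f(-49, 44) = (3/2 + (½)*(-11))*(-49 + 44 + (-49)⁴) = (3/2 - 11/2)*(-49 + 44 + 5764801) = -4*5764796 = -23059184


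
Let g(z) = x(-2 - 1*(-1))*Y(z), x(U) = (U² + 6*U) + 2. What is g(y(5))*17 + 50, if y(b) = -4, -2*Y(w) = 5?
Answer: 355/2 ≈ 177.50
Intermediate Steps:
Y(w) = -5/2 (Y(w) = -½*5 = -5/2)
x(U) = 2 + U² + 6*U
g(z) = 15/2 (g(z) = (2 + (-2 - 1*(-1))² + 6*(-2 - 1*(-1)))*(-5/2) = (2 + (-2 + 1)² + 6*(-2 + 1))*(-5/2) = (2 + (-1)² + 6*(-1))*(-5/2) = (2 + 1 - 6)*(-5/2) = -3*(-5/2) = 15/2)
g(y(5))*17 + 50 = (15/2)*17 + 50 = 255/2 + 50 = 355/2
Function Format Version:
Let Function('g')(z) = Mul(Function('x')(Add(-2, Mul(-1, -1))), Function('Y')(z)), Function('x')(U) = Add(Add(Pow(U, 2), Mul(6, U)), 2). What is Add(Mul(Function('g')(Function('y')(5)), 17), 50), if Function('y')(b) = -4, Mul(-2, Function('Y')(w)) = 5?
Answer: Rational(355, 2) ≈ 177.50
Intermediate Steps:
Function('Y')(w) = Rational(-5, 2) (Function('Y')(w) = Mul(Rational(-1, 2), 5) = Rational(-5, 2))
Function('x')(U) = Add(2, Pow(U, 2), Mul(6, U))
Function('g')(z) = Rational(15, 2) (Function('g')(z) = Mul(Add(2, Pow(Add(-2, Mul(-1, -1)), 2), Mul(6, Add(-2, Mul(-1, -1)))), Rational(-5, 2)) = Mul(Add(2, Pow(Add(-2, 1), 2), Mul(6, Add(-2, 1))), Rational(-5, 2)) = Mul(Add(2, Pow(-1, 2), Mul(6, -1)), Rational(-5, 2)) = Mul(Add(2, 1, -6), Rational(-5, 2)) = Mul(-3, Rational(-5, 2)) = Rational(15, 2))
Add(Mul(Function('g')(Function('y')(5)), 17), 50) = Add(Mul(Rational(15, 2), 17), 50) = Add(Rational(255, 2), 50) = Rational(355, 2)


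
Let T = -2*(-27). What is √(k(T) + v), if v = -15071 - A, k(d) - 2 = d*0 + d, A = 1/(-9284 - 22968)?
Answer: 29*I*√4642828597/16126 ≈ 122.54*I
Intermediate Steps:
T = 54
A = -1/32252 (A = 1/(-32252) = -1/32252 ≈ -3.1006e-5)
k(d) = 2 + d (k(d) = 2 + (d*0 + d) = 2 + (0 + d) = 2 + d)
v = -486069891/32252 (v = -15071 - 1*(-1/32252) = -15071 + 1/32252 = -486069891/32252 ≈ -15071.)
√(k(T) + v) = √((2 + 54) - 486069891/32252) = √(56 - 486069891/32252) = √(-484263779/32252) = 29*I*√4642828597/16126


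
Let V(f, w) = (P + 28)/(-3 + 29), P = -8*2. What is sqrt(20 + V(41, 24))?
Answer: sqrt(3458)/13 ≈ 4.5234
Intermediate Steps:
P = -16
V(f, w) = 6/13 (V(f, w) = (-16 + 28)/(-3 + 29) = 12/26 = 12*(1/26) = 6/13)
sqrt(20 + V(41, 24)) = sqrt(20 + 6/13) = sqrt(266/13) = sqrt(3458)/13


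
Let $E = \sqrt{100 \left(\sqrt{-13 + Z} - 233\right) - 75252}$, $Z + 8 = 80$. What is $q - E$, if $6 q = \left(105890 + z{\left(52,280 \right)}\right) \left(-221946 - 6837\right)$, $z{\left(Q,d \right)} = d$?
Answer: $-4048315185 - 2 i \sqrt{24638 - 25 \sqrt{59}} \approx -4.0483 \cdot 10^{9} - 312.7 i$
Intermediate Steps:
$Z = 72$ ($Z = -8 + 80 = 72$)
$E = \sqrt{-98552 + 100 \sqrt{59}}$ ($E = \sqrt{100 \left(\sqrt{-13 + 72} - 233\right) - 75252} = \sqrt{100 \left(\sqrt{59} - 233\right) - 75252} = \sqrt{100 \left(-233 + \sqrt{59}\right) - 75252} = \sqrt{\left(-23300 + 100 \sqrt{59}\right) - 75252} = \sqrt{-98552 + 100 \sqrt{59}} \approx 312.7 i$)
$q = -4048315185$ ($q = \frac{\left(105890 + 280\right) \left(-221946 - 6837\right)}{6} = \frac{106170 \left(-228783\right)}{6} = \frac{1}{6} \left(-24289891110\right) = -4048315185$)
$q - E = -4048315185 - 2 \sqrt{-24638 + 25 \sqrt{59}}$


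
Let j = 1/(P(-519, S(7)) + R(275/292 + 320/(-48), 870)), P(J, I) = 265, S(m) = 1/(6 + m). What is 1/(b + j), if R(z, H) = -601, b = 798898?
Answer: 336/268429727 ≈ 1.2517e-6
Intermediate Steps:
j = -1/336 (j = 1/(265 - 601) = 1/(-336) = -1/336 ≈ -0.0029762)
1/(b + j) = 1/(798898 - 1/336) = 1/(268429727/336) = 336/268429727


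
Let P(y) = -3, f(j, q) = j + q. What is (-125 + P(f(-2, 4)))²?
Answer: 16384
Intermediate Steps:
(-125 + P(f(-2, 4)))² = (-125 - 3)² = (-128)² = 16384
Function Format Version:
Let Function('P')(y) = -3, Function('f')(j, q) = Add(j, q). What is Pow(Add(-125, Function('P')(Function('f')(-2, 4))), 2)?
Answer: 16384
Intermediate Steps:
Pow(Add(-125, Function('P')(Function('f')(-2, 4))), 2) = Pow(Add(-125, -3), 2) = Pow(-128, 2) = 16384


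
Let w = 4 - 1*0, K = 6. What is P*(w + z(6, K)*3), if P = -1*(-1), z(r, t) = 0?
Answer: 4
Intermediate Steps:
w = 4 (w = 4 + 0 = 4)
P = 1
P*(w + z(6, K)*3) = 1*(4 + 0*3) = 1*(4 + 0) = 1*4 = 4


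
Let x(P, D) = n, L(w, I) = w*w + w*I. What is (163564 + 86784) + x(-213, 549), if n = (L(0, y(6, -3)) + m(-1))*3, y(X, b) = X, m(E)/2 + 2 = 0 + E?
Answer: 250330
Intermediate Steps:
m(E) = -4 + 2*E (m(E) = -4 + 2*(0 + E) = -4 + 2*E)
L(w, I) = w**2 + I*w
n = -18 (n = (0*(6 + 0) + (-4 + 2*(-1)))*3 = (0*6 + (-4 - 2))*3 = (0 - 6)*3 = -6*3 = -18)
x(P, D) = -18
(163564 + 86784) + x(-213, 549) = (163564 + 86784) - 18 = 250348 - 18 = 250330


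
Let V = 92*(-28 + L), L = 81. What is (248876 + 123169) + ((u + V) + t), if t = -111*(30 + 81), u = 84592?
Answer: 449192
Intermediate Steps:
V = 4876 (V = 92*(-28 + 81) = 92*53 = 4876)
t = -12321 (t = -111*111 = -12321)
(248876 + 123169) + ((u + V) + t) = (248876 + 123169) + ((84592 + 4876) - 12321) = 372045 + (89468 - 12321) = 372045 + 77147 = 449192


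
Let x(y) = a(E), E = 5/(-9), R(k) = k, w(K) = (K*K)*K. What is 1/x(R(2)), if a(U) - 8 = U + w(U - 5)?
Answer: -729/119573 ≈ -0.0060967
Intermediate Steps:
w(K) = K**3 (w(K) = K**2*K = K**3)
E = -5/9 (E = 5*(-1/9) = -5/9 ≈ -0.55556)
a(U) = 8 + U + (-5 + U)**3 (a(U) = 8 + (U + (U - 5)**3) = 8 + (U + (-5 + U)**3) = 8 + U + (-5 + U)**3)
x(y) = -119573/729 (x(y) = 8 - 5/9 + (-5 - 5/9)**3 = 8 - 5/9 + (-50/9)**3 = 8 - 5/9 - 125000/729 = -119573/729)
1/x(R(2)) = 1/(-119573/729) = -729/119573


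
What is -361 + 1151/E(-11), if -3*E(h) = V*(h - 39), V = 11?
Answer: -195097/550 ≈ -354.72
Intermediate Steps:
E(h) = 143 - 11*h/3 (E(h) = -11*(h - 39)/3 = -11*(-39 + h)/3 = -(-429 + 11*h)/3 = 143 - 11*h/3)
-361 + 1151/E(-11) = -361 + 1151/(143 - 11/3*(-11)) = -361 + 1151/(143 + 121/3) = -361 + 1151/(550/3) = -361 + 1151*(3/550) = -361 + 3453/550 = -195097/550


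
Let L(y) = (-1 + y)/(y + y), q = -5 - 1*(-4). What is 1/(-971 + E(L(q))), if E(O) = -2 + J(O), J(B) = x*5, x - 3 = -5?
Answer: -1/983 ≈ -0.0010173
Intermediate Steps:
x = -2 (x = 3 - 5 = -2)
J(B) = -10 (J(B) = -2*5 = -10)
q = -1 (q = -5 + 4 = -1)
L(y) = (-1 + y)/(2*y) (L(y) = (-1 + y)/((2*y)) = (-1 + y)*(1/(2*y)) = (-1 + y)/(2*y))
E(O) = -12 (E(O) = -2 - 10 = -12)
1/(-971 + E(L(q))) = 1/(-971 - 12) = 1/(-983) = -1/983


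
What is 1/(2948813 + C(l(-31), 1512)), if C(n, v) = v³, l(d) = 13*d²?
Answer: 1/3459598541 ≈ 2.8905e-10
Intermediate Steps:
1/(2948813 + C(l(-31), 1512)) = 1/(2948813 + 1512³) = 1/(2948813 + 3456649728) = 1/3459598541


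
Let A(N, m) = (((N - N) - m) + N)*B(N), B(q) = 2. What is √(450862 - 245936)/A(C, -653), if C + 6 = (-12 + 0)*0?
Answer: √204926/1294 ≈ 0.34984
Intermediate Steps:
C = -6 (C = -6 + (-12 + 0)*0 = -6 - 12*0 = -6 + 0 = -6)
A(N, m) = -2*m + 2*N (A(N, m) = (((N - N) - m) + N)*2 = ((0 - m) + N)*2 = (-m + N)*2 = (N - m)*2 = -2*m + 2*N)
√(450862 - 245936)/A(C, -653) = √(450862 - 245936)/(-2*(-653) + 2*(-6)) = √204926/(1306 - 12) = √204926/1294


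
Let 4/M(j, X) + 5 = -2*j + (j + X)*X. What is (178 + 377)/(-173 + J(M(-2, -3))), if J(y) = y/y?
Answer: -555/172 ≈ -3.2267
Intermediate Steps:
M(j, X) = 4/(-5 - 2*j + X*(X + j)) (M(j, X) = 4/(-5 + (-2*j + (j + X)*X)) = 4/(-5 + (-2*j + (X + j)*X)) = 4/(-5 + (-2*j + X*(X + j))) = 4/(-5 - 2*j + X*(X + j)))
J(y) = 1
(178 + 377)/(-173 + J(M(-2, -3))) = (178 + 377)/(-173 + 1) = 555/(-172) = 555*(-1/172) = -555/172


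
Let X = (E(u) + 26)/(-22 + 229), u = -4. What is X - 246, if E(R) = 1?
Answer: -5655/23 ≈ -245.87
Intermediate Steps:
X = 3/23 (X = (1 + 26)/(-22 + 229) = 27/207 = 27*(1/207) = 3/23 ≈ 0.13043)
X - 246 = 3/23 - 246 = -5655/23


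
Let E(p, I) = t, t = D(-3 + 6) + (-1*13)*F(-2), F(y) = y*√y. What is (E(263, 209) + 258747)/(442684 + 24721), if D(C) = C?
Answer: 51750/93481 + 26*I*√2/467405 ≈ 0.55359 + 7.8667e-5*I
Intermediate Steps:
F(y) = y^(3/2)
t = 3 + 26*I*√2 (t = (-3 + 6) + (-1*13)*(-2)^(3/2) = 3 - (-26)*I*√2 = 3 + 26*I*√2 ≈ 3.0 + 36.77*I)
E(p, I) = 3 + 26*I*√2
(E(263, 209) + 258747)/(442684 + 24721) = ((3 + 26*I*√2) + 258747)/(442684 + 24721) = (258750 + 26*I*√2)/467405 = (258750 + 26*I*√2)*(1/467405) = 51750/93481 + 26*I*√2/467405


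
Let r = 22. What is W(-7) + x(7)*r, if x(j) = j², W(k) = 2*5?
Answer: 1088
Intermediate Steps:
W(k) = 10
W(-7) + x(7)*r = 10 + 7²*22 = 10 + 49*22 = 10 + 1078 = 1088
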